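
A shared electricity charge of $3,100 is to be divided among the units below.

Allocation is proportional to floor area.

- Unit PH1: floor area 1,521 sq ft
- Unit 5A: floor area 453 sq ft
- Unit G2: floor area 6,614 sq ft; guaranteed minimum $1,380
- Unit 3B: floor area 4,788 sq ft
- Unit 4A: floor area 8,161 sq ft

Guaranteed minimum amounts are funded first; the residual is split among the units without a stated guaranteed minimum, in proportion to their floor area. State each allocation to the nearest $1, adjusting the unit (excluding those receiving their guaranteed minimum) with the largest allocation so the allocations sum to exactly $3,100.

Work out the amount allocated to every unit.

Guaranteed amounts: Unit G2 $1,380. Remaining pool $1,720.
Remaining pool split over remaining floor area 14,923: Unit PH1 175.31 → $175; Unit 5A 52.21 → $52; Unit 3B 551.86 → $552; Unit 4A 940.62 → $941.

Unit PH1: $175; Unit 5A: $52; Unit G2: $1,380; Unit 3B: $552; Unit 4A: $941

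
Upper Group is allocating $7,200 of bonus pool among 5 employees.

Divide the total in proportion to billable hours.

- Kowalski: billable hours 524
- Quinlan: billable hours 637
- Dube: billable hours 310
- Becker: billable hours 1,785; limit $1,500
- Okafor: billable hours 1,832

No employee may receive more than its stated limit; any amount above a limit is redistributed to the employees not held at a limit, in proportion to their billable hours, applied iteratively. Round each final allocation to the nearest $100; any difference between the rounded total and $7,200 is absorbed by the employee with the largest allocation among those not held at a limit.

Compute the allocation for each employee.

Kowalski: $900 | Quinlan: $1,100 | Dube: $500 | Becker: $1,500 | Okafor: $3,200

Combined billable hours = 5,088.
Pro-rata shares before constraints: Kowalski 741.51; Quinlan 901.42; Dube 438.68; Becker 2,525.94; Okafor 2,592.45.
Capped: Becker ($1,500); balance $5,700 reallocated over remaining billable hours 3,303.
Redistributed shares: Kowalski 904.27 → $900; Quinlan 1,099.27 → $1,100; Dube 534.97 → $500; Okafor 3,161.49 → $3,200.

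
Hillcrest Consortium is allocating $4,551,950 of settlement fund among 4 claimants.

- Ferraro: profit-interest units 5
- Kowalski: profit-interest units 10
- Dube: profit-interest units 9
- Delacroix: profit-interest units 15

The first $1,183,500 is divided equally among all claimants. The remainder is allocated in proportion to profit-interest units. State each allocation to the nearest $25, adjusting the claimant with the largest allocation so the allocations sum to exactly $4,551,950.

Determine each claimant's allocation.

Ferraro: $727,725 | Kowalski: $1,159,575 | Dube: $1,073,200 | Delacroix: $1,591,450

Equal tier: $1,183,500 ÷ 4 = $295,875 apiece.
Remainder $3,368,450 by profit-interest units (total 39): Ferraro 431,852.56 → $431,850; Kowalski 863,705.13 → $863,700; Dube 777,334.62 → $777,325; Delacroix 1,295,557.69 → $1,295,550.
Rounding difference +$25 on remainder applied to Delacroix.
Totals: Ferraro $295,875 + $431,850 = $727,725; Kowalski $295,875 + $863,700 = $1,159,575; Dube $295,875 + $777,325 = $1,073,200; Delacroix $295,875 + $1,295,575 = $1,591,450.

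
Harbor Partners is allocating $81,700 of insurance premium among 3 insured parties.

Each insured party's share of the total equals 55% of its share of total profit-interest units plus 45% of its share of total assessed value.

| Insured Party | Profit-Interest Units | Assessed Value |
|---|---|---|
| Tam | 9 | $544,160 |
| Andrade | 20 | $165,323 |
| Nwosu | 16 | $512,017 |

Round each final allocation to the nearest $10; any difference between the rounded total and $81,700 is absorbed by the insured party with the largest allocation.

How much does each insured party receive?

Tam: $25,370 | Andrade: $24,950 | Nwosu: $31,380

Totals — profit-interest units 45, assessed value 1,221,500.
Combined weights (55% profit-interest units + 45% assessed value): Tam 0.3105; Andrade 0.3053; Nwosu 0.3842.
Pro-rata amounts: Tam 25,365.26; Andrade 24,947.04; Nwosu 31,387.70.
Rounded to nearest $10: Tam $25,370; Andrade $24,950; Nwosu $31,390. Sum = $81,710.
Difference $81,700 − $81,710 = −$10 applied to largest allocation (Nwosu): Nwosu becomes $31,380.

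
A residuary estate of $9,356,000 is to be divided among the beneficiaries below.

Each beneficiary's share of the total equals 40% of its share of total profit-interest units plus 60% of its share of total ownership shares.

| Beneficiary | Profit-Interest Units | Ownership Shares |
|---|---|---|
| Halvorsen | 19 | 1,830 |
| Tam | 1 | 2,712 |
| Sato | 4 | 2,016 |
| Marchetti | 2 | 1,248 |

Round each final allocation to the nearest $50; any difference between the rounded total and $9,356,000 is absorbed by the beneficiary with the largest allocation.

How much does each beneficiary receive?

Totals — profit-interest units 26, ownership shares 7,806.
Combined weights (40% profit-interest units + 60% ownership shares): Halvorsen 0.4330; Tam 0.2238; Sato 0.2165; Marchetti 0.1267.
Pro-rata amounts: Halvorsen 4,050,855.37; Tam 2,094,243.77; Sato 2,025,538.32; Marchetti 1,185,362.55.
After rounding ($50): Halvorsen $4,050,850; Tam $2,094,250; Sato $2,025,550; Marchetti $1,185,350. Sum = $9,356,000.
No rounding difference to absorb.

Halvorsen: $4,050,850; Tam: $2,094,250; Sato: $2,025,550; Marchetti: $1,185,350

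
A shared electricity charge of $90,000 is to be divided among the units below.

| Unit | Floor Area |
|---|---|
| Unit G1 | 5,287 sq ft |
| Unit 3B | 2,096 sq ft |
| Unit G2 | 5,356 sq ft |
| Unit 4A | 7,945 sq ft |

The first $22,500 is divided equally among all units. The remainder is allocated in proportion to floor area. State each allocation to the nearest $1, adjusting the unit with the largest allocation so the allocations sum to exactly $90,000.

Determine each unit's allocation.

$22,500 shared equally gives $5,625 per unit.
Remainder $67,500 by floor area (total 20,684): Unit G1 17,253.55 → $17,254; Unit 3B 6,840.07 → $6,840; Unit G2 17,478.73 → $17,479; Unit 4A 25,927.65 → $25,928.
Rounding difference −$1 on remainder applied to Unit 4A.
Totals: Unit G1 $5,625 + $17,254 = $22,879; Unit 3B $5,625 + $6,840 = $12,465; Unit G2 $5,625 + $17,479 = $23,104; Unit 4A $5,625 + $25,927 = $31,552.

Unit G1: $22,879 · Unit 3B: $12,465 · Unit G2: $23,104 · Unit 4A: $31,552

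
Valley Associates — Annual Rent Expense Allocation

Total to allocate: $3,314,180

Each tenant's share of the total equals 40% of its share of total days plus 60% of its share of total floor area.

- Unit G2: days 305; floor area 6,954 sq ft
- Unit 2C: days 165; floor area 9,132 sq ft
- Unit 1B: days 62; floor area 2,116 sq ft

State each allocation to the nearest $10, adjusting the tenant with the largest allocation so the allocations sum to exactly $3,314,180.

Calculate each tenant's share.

Unit G2: $1,519,720; Unit 2C: $1,408,800; Unit 1B: $385,660

Days total 532; floor area total 18,202.
Combined weights (40% days + 60% floor area): Unit G2 0.4586; Unit 2C 0.4251; Unit 1B 0.1164.
Proportional shares: Unit G2 1,519,720.11; Unit 2C 1,408,798.32; Unit 1B 385,661.58.
At nearest $10: Unit G2 $1,519,720; Unit 2C $1,408,800; Unit 1B $385,660. Sum = $3,314,180.
Sum already equals the total — no adjustment.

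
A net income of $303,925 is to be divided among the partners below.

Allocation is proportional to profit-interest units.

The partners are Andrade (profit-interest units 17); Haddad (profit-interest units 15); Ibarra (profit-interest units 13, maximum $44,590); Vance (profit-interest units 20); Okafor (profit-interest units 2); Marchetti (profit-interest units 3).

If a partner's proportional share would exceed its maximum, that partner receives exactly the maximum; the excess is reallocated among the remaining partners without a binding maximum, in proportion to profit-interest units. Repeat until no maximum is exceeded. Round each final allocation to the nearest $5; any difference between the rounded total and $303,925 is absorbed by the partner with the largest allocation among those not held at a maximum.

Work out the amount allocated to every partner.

Combined profit-interest units = 70.
Pro-rata shares before constraints: Andrade 73,810.36; Haddad 65,126.79; Ibarra 56,443.21; Vance 86,835.71; Okafor 8,683.57; Marchetti 13,025.36.
Cap binds for Ibarra ($44,590); residual $259,335 reallocated over remaining profit-interest units 57.
Remaining shares: Andrade 77,345.53 → $77,345; Haddad 68,246.05 → $68,245; Vance 90,994.74 → $90,995; Okafor 9,099.47 → $9,100; Marchetti 13,649.21 → $13,650.

Andrade: $77,345 | Haddad: $68,245 | Ibarra: $44,590 | Vance: $90,995 | Okafor: $9,100 | Marchetti: $13,650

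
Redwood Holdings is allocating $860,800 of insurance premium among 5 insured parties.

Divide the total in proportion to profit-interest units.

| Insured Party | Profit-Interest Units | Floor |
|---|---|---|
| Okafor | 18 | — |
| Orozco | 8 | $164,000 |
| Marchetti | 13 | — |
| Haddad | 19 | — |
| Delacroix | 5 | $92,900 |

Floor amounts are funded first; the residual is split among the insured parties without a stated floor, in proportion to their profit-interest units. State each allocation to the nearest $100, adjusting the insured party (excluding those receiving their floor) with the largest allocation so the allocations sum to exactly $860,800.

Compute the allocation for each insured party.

Fund the minimums — Orozco $164,000; Delacroix $92,900. Remaining pool $603,900.
Remaining pool split over remaining profit-interest units 50: Okafor 217,404.00 → $217,400; Marchetti 157,014.00 → $157,000; Haddad 229,482.00 → $229,500.

Okafor: $217,400 · Orozco: $164,000 · Marchetti: $157,000 · Haddad: $229,500 · Delacroix: $92,900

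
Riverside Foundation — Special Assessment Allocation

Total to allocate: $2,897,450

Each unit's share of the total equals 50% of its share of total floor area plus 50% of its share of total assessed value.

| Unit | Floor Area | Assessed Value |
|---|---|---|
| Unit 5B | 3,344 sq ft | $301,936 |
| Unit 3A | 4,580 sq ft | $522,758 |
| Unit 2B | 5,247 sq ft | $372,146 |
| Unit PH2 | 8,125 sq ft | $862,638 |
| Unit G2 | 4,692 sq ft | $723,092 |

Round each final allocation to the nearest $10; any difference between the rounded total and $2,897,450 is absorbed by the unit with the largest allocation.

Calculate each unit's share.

Floor area total 25,988; assessed value total 2,782,570.
Combined weights (50% floor area + 50% assessed value): Unit 5B 0.1186; Unit 3A 0.1821; Unit 2B 0.1678; Unit PH2 0.3113; Unit G2 0.2202.
Unrounded shares: Unit 5B 343,615.16; Unit 3A 527,486.50; Unit 2B 486,253.98; Unit PH2 902,061.86; Unit G2 638,032.50.
At nearest $10: Unit 5B $343,620; Unit 3A $527,490; Unit 2B $486,250; Unit PH2 $902,060; Unit G2 $638,030. Sum = $2,897,450.
Sum already equals the total — no adjustment.

Unit 5B: $343,620; Unit 3A: $527,490; Unit 2B: $486,250; Unit PH2: $902,060; Unit G2: $638,030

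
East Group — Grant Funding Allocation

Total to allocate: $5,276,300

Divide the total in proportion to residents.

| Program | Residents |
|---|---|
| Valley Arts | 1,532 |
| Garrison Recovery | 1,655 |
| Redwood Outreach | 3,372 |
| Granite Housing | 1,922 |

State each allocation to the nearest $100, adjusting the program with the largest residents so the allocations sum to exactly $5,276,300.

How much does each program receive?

Residents total: 1,532 + 1,655 + 3,372 + 1,922 = 8,481.
Raw shares: Valley Arts 953,105.95; Garrison Recovery 1,029,628.17; Redwood Outreach 2,097,828.51; Granite Housing 1,195,737.37.
Rounded to nearest $100: Valley Arts $953,100; Garrison Recovery $1,029,600; Redwood Outreach $2,097,800; Granite Housing $1,195,700. Sum = $5,276,200.
Difference $5,276,300 − $5,276,200 = +$100 applied to largest residents (Redwood Outreach): Redwood Outreach becomes $2,097,900.

Valley Arts: $953,100 | Garrison Recovery: $1,029,600 | Redwood Outreach: $2,097,900 | Granite Housing: $1,195,700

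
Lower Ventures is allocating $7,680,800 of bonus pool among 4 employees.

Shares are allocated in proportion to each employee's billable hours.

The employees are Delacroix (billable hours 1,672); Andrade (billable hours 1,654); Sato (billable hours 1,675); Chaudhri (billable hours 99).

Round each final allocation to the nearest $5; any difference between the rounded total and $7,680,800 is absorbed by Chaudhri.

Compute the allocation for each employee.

Combined billable hours = 5,100.
Raw shares: Delacroix 1,672/5,100 × $7,680,800 = 2,518,097.57; Andrade 1,654/5,100 × $7,680,800 = 2,490,988.86; Sato 1,675/5,100 × $7,680,800 = 2,522,615.69; Chaudhri 99/5,100 × $7,680,800 = 149,097.88.
After rounding ($5): Delacroix $2,518,100; Andrade $2,490,990; Sato $2,522,615; Chaudhri $149,100. Sum = $7,680,805.
Difference $7,680,800 − $7,680,805 = −$5 applied to Chaudhri: Chaudhri becomes $149,095.

Delacroix: $2,518,100; Andrade: $2,490,990; Sato: $2,522,615; Chaudhri: $149,095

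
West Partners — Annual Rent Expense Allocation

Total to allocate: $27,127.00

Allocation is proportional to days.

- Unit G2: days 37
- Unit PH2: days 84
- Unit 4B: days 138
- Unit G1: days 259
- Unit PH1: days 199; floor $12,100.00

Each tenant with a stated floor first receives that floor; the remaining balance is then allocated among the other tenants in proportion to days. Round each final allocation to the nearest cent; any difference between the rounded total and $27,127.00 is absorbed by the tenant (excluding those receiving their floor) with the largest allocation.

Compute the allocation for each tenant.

Fund the minimums — Unit PH1 $12,100.00. Balance $15,027.00.
Balance split over remaining days 518: Unit G2 1,073.3571 → $1,073.36; Unit PH2 2,436.8108 → $2,436.81; Unit 4B 4,003.3320 → $4,003.33; Unit G1 7,513.5000 → $7,513.50.

Unit G2: $1,073.36; Unit PH2: $2,436.81; Unit 4B: $4,003.33; Unit G1: $7,513.50; Unit PH1: $12,100.00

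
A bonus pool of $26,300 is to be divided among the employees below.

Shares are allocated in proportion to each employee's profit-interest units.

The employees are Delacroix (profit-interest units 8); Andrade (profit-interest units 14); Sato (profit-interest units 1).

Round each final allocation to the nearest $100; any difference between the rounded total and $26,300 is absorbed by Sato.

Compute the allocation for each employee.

Total profit-interest units = 23.
Raw shares: Delacroix 8/23 × $26,300 = 9,147.83; Andrade 14/23 × $26,300 = 16,008.70; Sato 1/23 × $26,300 = 1,143.48.
Rounded to nearest $100: Delacroix $9,100; Andrade $16,000; Sato $1,100. Sum = $26,200.
Difference $26,300 − $26,200 = +$100 applied to Sato: Sato becomes $1,200.

Delacroix: $9,100 · Andrade: $16,000 · Sato: $1,200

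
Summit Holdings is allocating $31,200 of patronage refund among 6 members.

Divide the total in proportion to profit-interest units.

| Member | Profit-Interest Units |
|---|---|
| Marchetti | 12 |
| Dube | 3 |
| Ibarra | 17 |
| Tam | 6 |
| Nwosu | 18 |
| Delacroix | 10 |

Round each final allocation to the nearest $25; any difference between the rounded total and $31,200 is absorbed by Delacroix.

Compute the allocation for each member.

Sum of profit-interest units: 66.
Raw shares: Marchetti 12/66 × $31,200 = 5,672.73; Dube 3/66 × $31,200 = 1,418.18; Ibarra 17/66 × $31,200 = 8,036.36; Tam 6/66 × $31,200 = 2,836.36; Nwosu 18/66 × $31,200 = 8,509.09; Delacroix 10/66 × $31,200 = 4,727.27.
Rounded to nearest $25: Marchetti $5,675; Dube $1,425; Ibarra $8,025; Tam $2,825; Nwosu $8,500; Delacroix $4,725. Sum = $31,175.
Difference $31,200 − $31,175 = +$25 applied to Delacroix: Delacroix becomes $4,750.

Marchetti: $5,675 · Dube: $1,425 · Ibarra: $8,025 · Tam: $2,825 · Nwosu: $8,500 · Delacroix: $4,750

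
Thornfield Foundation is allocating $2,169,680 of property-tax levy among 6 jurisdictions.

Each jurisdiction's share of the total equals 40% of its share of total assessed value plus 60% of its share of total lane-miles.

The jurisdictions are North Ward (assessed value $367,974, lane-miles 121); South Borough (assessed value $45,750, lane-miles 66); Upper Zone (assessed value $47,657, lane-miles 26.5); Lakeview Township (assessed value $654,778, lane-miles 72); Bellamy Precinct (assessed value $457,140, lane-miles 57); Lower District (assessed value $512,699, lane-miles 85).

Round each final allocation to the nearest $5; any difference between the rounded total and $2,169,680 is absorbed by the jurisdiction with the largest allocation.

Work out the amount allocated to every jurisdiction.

Assessed value total 2,085,998; lane-miles total 427.5.
Combined weights (40% assessed value + 60% lane-miles): North Ward 0.2404; South Borough 0.1014; Upper Zone 0.0463; Lakeview Township 0.2266; Bellamy Precinct 0.1677; Lower District 0.2176.
Unrounded shares: North Ward 521,559.22; South Borough 220,015.01; Upper Zone 100,524.39; Lakeview Township 491,669.92; Bellamy Precinct 363,765.86; Lower District 472,145.60.
After rounding ($5): North Ward $521,560; South Borough $220,015; Upper Zone $100,525; Lakeview Township $491,670; Bellamy Precinct $363,765; Lower District $472,145. Sum = $2,169,680.
Rounded total matches; no reconciliation needed.

North Ward: $521,560 | South Borough: $220,015 | Upper Zone: $100,525 | Lakeview Township: $491,670 | Bellamy Precinct: $363,765 | Lower District: $472,145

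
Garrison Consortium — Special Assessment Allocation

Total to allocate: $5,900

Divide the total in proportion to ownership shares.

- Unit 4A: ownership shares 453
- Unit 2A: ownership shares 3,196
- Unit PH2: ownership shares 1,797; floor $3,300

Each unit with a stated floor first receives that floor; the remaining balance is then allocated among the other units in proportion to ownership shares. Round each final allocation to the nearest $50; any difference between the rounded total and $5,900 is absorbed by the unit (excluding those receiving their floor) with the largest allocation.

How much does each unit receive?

Unit 4A: $300 | Unit 2A: $2,300 | Unit PH2: $3,300

Minimums first: Unit PH2 $3,300. Remaining pool $2,600.
Remaining pool split over remaining ownership shares 3,649: Unit 4A 322.77 → $300; Unit 2A 2,277.23 → $2,300.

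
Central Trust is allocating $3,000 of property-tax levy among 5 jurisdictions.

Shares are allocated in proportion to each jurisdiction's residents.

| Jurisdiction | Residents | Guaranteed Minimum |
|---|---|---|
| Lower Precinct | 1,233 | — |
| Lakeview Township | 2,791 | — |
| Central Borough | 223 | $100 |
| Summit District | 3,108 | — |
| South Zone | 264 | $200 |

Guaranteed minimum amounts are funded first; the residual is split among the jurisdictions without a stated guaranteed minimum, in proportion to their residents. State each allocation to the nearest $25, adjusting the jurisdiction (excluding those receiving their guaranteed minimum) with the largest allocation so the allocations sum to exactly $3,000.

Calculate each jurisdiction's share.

Lower Precinct: $475; Lakeview Township: $1,050; Central Borough: $100; Summit District: $1,175; South Zone: $200

Guaranteed amounts: Central Borough $100; South Zone $200. Residual $2,700.
Residual split over remaining residents 7,132: Lower Precinct 466.78 → $475; Lakeview Township 1,056.60 → $1,050; Summit District 1,176.61 → $1,175.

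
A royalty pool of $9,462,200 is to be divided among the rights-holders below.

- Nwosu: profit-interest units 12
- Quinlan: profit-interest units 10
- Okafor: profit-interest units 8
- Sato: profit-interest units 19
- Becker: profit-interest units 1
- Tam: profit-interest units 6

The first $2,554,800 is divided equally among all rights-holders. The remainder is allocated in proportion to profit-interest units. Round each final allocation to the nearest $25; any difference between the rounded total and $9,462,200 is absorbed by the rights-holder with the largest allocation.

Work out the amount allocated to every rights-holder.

Nwosu: $1,905,950; Quinlan: $1,659,275; Okafor: $1,412,575; Sato: $2,769,375; Becker: $549,150; Tam: $1,165,875

$2,554,800 shared equally gives $425,800 per rights-holder.
Remainder $6,907,400 by profit-interest units (total 56): Nwosu 1,480,157.14 → $1,480,150; Quinlan 1,233,464.29 → $1,233,475; Okafor 986,771.43 → $986,775; Sato 2,343,582.14 → $2,343,575; Becker 123,346.43 → $123,350; Tam 740,078.57 → $740,075.
Totals: Nwosu $425,800 + $1,480,150 = $1,905,950; Quinlan $425,800 + $1,233,475 = $1,659,275; Okafor $425,800 + $986,775 = $1,412,575; Sato $425,800 + $2,343,575 = $2,769,375; Becker $425,800 + $123,350 = $549,150; Tam $425,800 + $740,075 = $1,165,875.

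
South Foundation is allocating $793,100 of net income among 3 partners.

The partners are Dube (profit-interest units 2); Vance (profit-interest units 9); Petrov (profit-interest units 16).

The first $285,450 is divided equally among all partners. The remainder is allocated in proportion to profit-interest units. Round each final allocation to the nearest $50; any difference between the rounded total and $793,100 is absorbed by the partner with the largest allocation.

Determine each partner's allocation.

$285,450 shared equally gives $95,150 per partner.
Remainder $507,650 by profit-interest units (total 27): Dube 37,603.70 → $37,600; Vance 169,216.67 → $169,200; Petrov 300,829.63 → $300,850.
Totals: Dube $95,150 + $37,600 = $132,750; Vance $95,150 + $169,200 = $264,350; Petrov $95,150 + $300,850 = $396,000.

Dube: $132,750; Vance: $264,350; Petrov: $396,000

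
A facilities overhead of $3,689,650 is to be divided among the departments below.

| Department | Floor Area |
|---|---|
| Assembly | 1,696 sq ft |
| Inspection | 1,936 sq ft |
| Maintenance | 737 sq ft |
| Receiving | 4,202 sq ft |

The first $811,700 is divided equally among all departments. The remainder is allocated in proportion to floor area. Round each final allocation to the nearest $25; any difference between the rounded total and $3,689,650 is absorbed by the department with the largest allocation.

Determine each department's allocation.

$811,700 shared equally gives $202,925 per department.
Remainder $2,877,950 by floor area (total 8,571): Assembly 569,478.85 → $569,475; Inspection 650,065.48 → $650,075; Maintenance 247,468.11 → $247,475; Receiving 1,410,937.57 → $1,410,950.
Rounding difference −$25 on remainder applied to Receiving.
Totals: Assembly $202,925 + $569,475 = $772,400; Inspection $202,925 + $650,075 = $853,000; Maintenance $202,925 + $247,475 = $450,400; Receiving $202,925 + $1,410,925 = $1,613,850.

Assembly: $772,400; Inspection: $853,000; Maintenance: $450,400; Receiving: $1,613,850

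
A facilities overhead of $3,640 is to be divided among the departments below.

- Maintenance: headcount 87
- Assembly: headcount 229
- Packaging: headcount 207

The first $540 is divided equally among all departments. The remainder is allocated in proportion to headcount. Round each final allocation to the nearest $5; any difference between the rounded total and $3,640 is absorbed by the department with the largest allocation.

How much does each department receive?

Maintenance: $695 · Assembly: $1,540 · Packaging: $1,405

$540 shared equally gives $180 per department.
Remainder $3,100 by headcount (total 523): Maintenance 515.68 → $515; Assembly 1,357.36 → $1,355; Packaging 1,226.96 → $1,225.
Rounding difference +$5 on remainder applied to Assembly.
Totals: Maintenance $180 + $515 = $695; Assembly $180 + $1,360 = $1,540; Packaging $180 + $1,225 = $1,405.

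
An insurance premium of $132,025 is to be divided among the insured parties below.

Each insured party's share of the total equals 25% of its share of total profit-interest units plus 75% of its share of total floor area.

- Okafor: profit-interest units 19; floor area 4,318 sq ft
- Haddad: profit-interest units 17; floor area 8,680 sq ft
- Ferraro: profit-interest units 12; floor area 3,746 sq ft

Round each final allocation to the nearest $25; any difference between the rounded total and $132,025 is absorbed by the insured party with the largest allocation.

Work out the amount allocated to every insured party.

Profit-interest units total 48; floor area total 16,744.
Combined weights (25% profit-interest units + 75% floor area): Okafor 0.2924; Haddad 0.4773; Ferraro 0.2303.
Pro-rata amounts: Okafor 38,600.27; Haddad 63,020.50; Ferraro 30,404.23.
At nearest $25: Okafor $38,600; Haddad $63,025; Ferraro $30,400. Sum = $132,025.
No rounding difference to absorb.

Okafor: $38,600 · Haddad: $63,025 · Ferraro: $30,400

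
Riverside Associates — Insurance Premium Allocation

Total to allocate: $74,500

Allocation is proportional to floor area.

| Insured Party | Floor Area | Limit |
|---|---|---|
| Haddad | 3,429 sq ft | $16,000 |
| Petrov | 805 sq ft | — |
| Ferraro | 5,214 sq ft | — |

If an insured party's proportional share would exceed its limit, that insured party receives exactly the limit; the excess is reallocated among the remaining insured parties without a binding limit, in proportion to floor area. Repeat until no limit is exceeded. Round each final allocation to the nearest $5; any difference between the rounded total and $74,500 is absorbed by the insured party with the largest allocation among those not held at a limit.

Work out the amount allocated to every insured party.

Sum of floor area: 9,448.
Proportional shares (ignoring caps): Haddad 27,038.58; Petrov 6,347.64; Ferraro 41,113.78.
Cap binds for Haddad ($16,000); residual $58,500 reallocated over remaining floor area 6,019.
Shares after redistribution: Petrov 7,823.97 → $7,825; Ferraro 50,676.03 → $50,675.

Haddad: $16,000 | Petrov: $7,825 | Ferraro: $50,675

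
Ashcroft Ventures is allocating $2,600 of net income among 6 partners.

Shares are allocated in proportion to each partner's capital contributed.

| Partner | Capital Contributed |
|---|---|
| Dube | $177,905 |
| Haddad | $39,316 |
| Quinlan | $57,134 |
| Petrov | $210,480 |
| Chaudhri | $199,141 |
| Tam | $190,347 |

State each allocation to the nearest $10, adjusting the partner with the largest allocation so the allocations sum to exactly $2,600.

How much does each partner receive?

Dube: $530; Haddad: $120; Quinlan: $170; Petrov: $620; Chaudhri: $590; Tam: $570

Total capital contributed = 874,323.
Raw shares: Dube 177,905/874,323 × $2,600 = 529.04; Haddad 39,316/874,323 × $2,600 = 116.92; Quinlan 57,134/874,323 × $2,600 = 169.90; Petrov 210,480/874,323 × $2,600 = 625.91; Chaudhri 199,141/874,323 × $2,600 = 592.19; Tam 190,347/874,323 × $2,600 = 566.04.
At nearest $10: Dube $530; Haddad $120; Quinlan $170; Petrov $630; Chaudhri $590; Tam $570. Sum = $2,610.
Difference $2,600 − $2,610 = −$10 applied to largest allocation (Petrov): Petrov becomes $620.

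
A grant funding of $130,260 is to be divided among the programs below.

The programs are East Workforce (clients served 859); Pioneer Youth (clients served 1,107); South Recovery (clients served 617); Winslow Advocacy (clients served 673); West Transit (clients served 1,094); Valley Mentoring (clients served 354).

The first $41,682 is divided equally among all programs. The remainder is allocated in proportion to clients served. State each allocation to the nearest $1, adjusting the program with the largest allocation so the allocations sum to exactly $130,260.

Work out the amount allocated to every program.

First tranche $41,682 split equally: $6,947 each.
Remainder $88,578 by clients served (total 4,704): East Workforce 16,175.28 → $16,175; Pioneer Youth 20,845.21 → $20,845; South Recovery 11,618.33 → $11,618; Winslow Advocacy 12,672.83 → $12,673; West Transit 20,600.41 → $20,600; Valley Mentoring 6,665.95 → $6,666.
Rounding difference +$1 on remainder applied to Pioneer Youth.
Totals: East Workforce $6,947 + $16,175 = $23,122; Pioneer Youth $6,947 + $20,846 = $27,793; South Recovery $6,947 + $11,618 = $18,565; Winslow Advocacy $6,947 + $12,673 = $19,620; West Transit $6,947 + $20,600 = $27,547; Valley Mentoring $6,947 + $6,666 = $13,613.

East Workforce: $23,122 · Pioneer Youth: $27,793 · South Recovery: $18,565 · Winslow Advocacy: $19,620 · West Transit: $27,547 · Valley Mentoring: $13,613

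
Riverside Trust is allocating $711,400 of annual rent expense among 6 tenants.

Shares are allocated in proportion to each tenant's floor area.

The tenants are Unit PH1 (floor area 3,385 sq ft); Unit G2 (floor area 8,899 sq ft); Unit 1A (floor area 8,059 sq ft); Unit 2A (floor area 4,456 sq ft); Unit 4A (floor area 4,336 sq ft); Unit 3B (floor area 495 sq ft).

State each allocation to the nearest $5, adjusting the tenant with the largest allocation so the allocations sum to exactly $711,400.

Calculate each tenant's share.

Floor area total: 29,630.
Proportional shares: Unit PH1 3,385/29,630 × $711,400 = 81,271.99; Unit G2 8,899/29,630 × $711,400 = 213,660.09; Unit 1A 8,059/29,630 × $711,400 = 193,492.16; Unit 2A 4,456/29,630 × $711,400 = 106,986.11; Unit 4A 4,336/29,630 × $711,400 = 104,104.97; Unit 3B 495/29,630 × $711,400 = 11,884.68.
After rounding ($5): Unit PH1 $81,270; Unit G2 $213,660; Unit 1A $193,490; Unit 2A $106,985; Unit 4A $104,105; Unit 3B $11,885. Sum = $711,395.
Difference $711,400 − $711,395 = +$5 applied to largest allocation (Unit G2): Unit G2 becomes $213,665.

Unit PH1: $81,270 | Unit G2: $213,665 | Unit 1A: $193,490 | Unit 2A: $106,985 | Unit 4A: $104,105 | Unit 3B: $11,885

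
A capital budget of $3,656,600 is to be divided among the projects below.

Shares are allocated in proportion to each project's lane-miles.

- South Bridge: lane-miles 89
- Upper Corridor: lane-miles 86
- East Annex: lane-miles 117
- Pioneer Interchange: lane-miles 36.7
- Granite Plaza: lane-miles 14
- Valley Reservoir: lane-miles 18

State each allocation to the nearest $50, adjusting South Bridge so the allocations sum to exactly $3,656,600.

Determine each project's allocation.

South Bridge: $902,150 · Upper Corridor: $871,850 · East Annex: $1,186,100 · Pioneer Interchange: $372,050 · Granite Plaza: $141,950 · Valley Reservoir: $182,500

Lane-miles total: 360.7.
Raw shares: South Bridge 89/360.7 × $3,656,600 = 902,238.43; Upper Corridor 86/360.7 × $3,656,600 = 871,825.89; East Annex 117/360.7 × $3,656,600 = 1,186,088.72; Pioneer Interchange 36.7/360.7 × $3,656,600 = 372,046.63; Granite Plaza 14/360.7 × $3,656,600 = 141,925.15; Valley Reservoir 18/360.7 × $3,656,600 = 182,475.19.
At nearest $50: South Bridge $902,250; Upper Corridor $871,850; East Annex $1,186,100; Pioneer Interchange $372,050; Granite Plaza $141,950; Valley Reservoir $182,500. Sum = $3,656,700.
Difference $3,656,600 − $3,656,700 = −$100 applied to South Bridge: South Bridge becomes $902,150.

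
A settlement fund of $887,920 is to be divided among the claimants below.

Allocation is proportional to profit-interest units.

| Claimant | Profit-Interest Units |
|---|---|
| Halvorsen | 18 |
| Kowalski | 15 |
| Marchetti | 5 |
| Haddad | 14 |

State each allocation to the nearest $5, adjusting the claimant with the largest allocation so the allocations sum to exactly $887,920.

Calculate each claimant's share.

Halvorsen: $307,360; Kowalski: $256,130; Marchetti: $85,375; Haddad: $239,055

Combined profit-interest units = 52.
Unrounded shares: Halvorsen 18/52 × $887,920 = 307,356.92; Kowalski 15/52 × $887,920 = 256,130.77; Marchetti 5/52 × $887,920 = 85,376.92; Haddad 14/52 × $887,920 = 239,055.38.
After rounding ($5): Halvorsen $307,355; Kowalski $256,130; Marchetti $85,375; Haddad $239,055. Sum = $887,915.
Difference $887,920 − $887,915 = +$5 applied to largest allocation (Halvorsen): Halvorsen becomes $307,360.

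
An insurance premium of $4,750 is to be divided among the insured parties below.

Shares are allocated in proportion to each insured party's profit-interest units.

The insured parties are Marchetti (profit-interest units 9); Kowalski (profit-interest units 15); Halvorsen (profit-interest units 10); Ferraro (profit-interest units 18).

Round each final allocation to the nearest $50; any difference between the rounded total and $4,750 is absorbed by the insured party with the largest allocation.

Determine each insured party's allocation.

Total profit-interest units = 52.
Pro-rata amounts: Marchetti 9/52 × $4,750 = 822.12; Kowalski 15/52 × $4,750 = 1,370.19; Halvorsen 10/52 × $4,750 = 913.46; Ferraro 18/52 × $4,750 = 1,644.23.
Rounded to nearest $50: Marchetti $800; Kowalski $1,350; Halvorsen $900; Ferraro $1,650. Sum = $4,700.
Difference $4,750 − $4,700 = +$50 applied to largest allocation (Ferraro): Ferraro becomes $1,700.

Marchetti: $800 · Kowalski: $1,350 · Halvorsen: $900 · Ferraro: $1,700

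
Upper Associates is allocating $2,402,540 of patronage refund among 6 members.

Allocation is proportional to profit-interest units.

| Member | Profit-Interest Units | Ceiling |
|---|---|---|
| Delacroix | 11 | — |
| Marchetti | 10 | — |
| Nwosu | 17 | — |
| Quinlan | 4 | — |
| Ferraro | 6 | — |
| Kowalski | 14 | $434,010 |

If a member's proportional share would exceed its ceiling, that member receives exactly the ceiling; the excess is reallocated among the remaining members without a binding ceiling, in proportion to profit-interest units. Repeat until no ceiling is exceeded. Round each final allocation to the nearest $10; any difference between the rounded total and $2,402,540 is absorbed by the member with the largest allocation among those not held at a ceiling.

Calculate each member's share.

Profit-interest units total: 62.
Pro-rata shares before constraints: Delacroix 426,257.10; Marchetti 387,506.45; Nwosu 658,760.97; Quinlan 155,002.58; Ferraro 232,503.87; Kowalski 542,509.03.
Capped: Kowalski ($434,010); remaining pool $1,968,530 reallocated over remaining profit-interest units 48.
Redistributed shares: Delacroix 451,121.46 → $451,120; Marchetti 410,110.42 → $410,110; Nwosu 697,187.71 → $697,190; Quinlan 164,044.17 → $164,040; Ferraro 246,066.25 → $246,070.

Delacroix: $451,120 · Marchetti: $410,110 · Nwosu: $697,190 · Quinlan: $164,040 · Ferraro: $246,070 · Kowalski: $434,010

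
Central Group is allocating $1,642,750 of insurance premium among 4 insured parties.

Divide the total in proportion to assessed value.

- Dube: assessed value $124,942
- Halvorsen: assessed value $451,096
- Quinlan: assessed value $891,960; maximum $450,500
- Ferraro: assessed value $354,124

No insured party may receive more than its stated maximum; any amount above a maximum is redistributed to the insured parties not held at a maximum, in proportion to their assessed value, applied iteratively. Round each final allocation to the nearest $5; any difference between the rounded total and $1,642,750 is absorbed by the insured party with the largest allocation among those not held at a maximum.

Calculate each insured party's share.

Assessed value total: 1,822,122.
Unconstrained shares: Dube 112,642.55; Halvorsen 406,689.54; Quinlan 804,154.33; Ferraro 319,263.58.
Held at cap: Quinlan ($450,500); residual $1,192,250 reallocated over remaining assessed value 930,162.
Shares after redistribution: Dube 160,146.40 → $160,145; Halvorsen 578,199.50 → $578,200; Ferraro 453,904.09 → $453,905.

Dube: $160,145 | Halvorsen: $578,200 | Quinlan: $450,500 | Ferraro: $453,905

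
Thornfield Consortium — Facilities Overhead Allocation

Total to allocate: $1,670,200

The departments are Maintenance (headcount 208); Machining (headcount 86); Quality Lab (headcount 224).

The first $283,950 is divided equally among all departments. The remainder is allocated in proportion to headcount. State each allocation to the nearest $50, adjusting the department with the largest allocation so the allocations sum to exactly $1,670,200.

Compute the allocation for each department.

Maintenance: $651,300; Machining: $324,800; Quality Lab: $694,100

$283,950 shared equally gives $94,650 per department.
Remainder $1,386,250 by headcount (total 518): Maintenance 556,640.93 → $556,650; Machining 230,149.61 → $230,150; Quality Lab 599,459.46 → $599,450.
Totals: Maintenance $94,650 + $556,650 = $651,300; Machining $94,650 + $230,150 = $324,800; Quality Lab $94,650 + $599,450 = $694,100.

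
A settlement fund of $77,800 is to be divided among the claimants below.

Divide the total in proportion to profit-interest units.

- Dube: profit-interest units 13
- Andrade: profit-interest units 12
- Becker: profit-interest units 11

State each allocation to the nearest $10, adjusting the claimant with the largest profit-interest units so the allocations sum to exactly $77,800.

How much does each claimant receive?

Dube: $28,100 · Andrade: $25,930 · Becker: $23,770

Sum of profit-interest units: 13 + 12 + 11 = 36.
Unrounded shares: Dube 28,094.44; Andrade 25,933.33; Becker 23,772.22.
Rounded to nearest $10: Dube $28,090; Andrade $25,930; Becker $23,770. Sum = $77,790.
Difference $77,800 − $77,790 = +$10 applied to largest profit-interest units (Dube): Dube becomes $28,100.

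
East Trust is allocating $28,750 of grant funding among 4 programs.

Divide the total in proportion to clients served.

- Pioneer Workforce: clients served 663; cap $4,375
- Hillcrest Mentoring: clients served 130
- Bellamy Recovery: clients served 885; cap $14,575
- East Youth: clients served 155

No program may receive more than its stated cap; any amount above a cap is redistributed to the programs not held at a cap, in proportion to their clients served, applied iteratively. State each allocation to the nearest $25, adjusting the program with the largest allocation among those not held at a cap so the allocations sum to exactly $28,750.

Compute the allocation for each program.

Combined clients served = 1,833.
Proportional shares (ignoring caps): Pioneer Workforce 10,398.94; Hillcrest Mentoring 2,039.01; Bellamy Recovery 13,880.93; East Youth 2,431.12.
Cap binds for Pioneer Workforce ($4,375); remaining pool $24,375 reallocated over remaining clients served 1,170.
Cap binds for Bellamy Recovery ($14,575); remaining pool $9,800 reallocated over remaining clients served 285.
Redistributed shares: Hillcrest Mentoring 4,470.18 → $4,475; East Youth 5,329.82 → $5,325.

Pioneer Workforce: $4,375 | Hillcrest Mentoring: $4,475 | Bellamy Recovery: $14,575 | East Youth: $5,325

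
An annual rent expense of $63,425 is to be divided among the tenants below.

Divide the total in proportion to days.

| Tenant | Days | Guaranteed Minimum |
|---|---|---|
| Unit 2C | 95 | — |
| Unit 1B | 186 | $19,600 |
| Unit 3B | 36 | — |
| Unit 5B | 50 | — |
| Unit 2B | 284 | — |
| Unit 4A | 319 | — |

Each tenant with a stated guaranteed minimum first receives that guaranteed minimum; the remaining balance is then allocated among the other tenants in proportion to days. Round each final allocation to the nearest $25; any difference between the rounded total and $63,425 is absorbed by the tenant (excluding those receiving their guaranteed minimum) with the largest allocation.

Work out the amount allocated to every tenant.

Unit 2C: $5,300 · Unit 1B: $19,600 · Unit 3B: $2,000 · Unit 5B: $2,800 · Unit 2B: $15,875 · Unit 4A: $17,850

Minimums first: Unit 1B $19,600. Remaining pool $43,825.
Remaining pool split over remaining days 784: Unit 2C 5,310.43 → $5,300; Unit 3B 2,012.37 → $2,000; Unit 5B 2,794.96 → $2,800; Unit 2B 15,875.38 → $15,875; Unit 4A 17,831.86 → $17,825.
Rounding difference +$25 applied to Unit 4A → $17,850.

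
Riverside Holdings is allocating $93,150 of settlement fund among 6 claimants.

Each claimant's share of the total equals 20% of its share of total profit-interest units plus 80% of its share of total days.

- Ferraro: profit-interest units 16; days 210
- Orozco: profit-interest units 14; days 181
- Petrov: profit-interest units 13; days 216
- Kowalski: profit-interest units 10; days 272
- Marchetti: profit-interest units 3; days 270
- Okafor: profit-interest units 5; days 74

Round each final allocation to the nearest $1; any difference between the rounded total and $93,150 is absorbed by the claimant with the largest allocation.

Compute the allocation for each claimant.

Ferraro: $17,682 · Orozco: $15,304 · Petrov: $17,132 · Kowalski: $19,628 · Marchetti: $17,368 · Okafor: $6,036

Totals — profit-interest units 61, days 1,223.
Composite weights (20% profit-interest units + 80% days): Ferraro 0.1898; Orozco 0.1643; Petrov 0.1839; Kowalski 0.2107; Marchetti 0.1865; Okafor 0.0648.
Raw shares: Ferraro 17,682.31; Orozco 15,304.45; Petrov 17,131.67; Kowalski 19,627.64; Marchetti 17,367.91; Okafor 6,036.03.
After rounding ($1): Ferraro $17,682; Orozco $15,304; Petrov $17,132; Kowalski $19,628; Marchetti $17,368; Okafor $6,036. Sum = $93,150.
Rounded total matches; no reconciliation needed.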